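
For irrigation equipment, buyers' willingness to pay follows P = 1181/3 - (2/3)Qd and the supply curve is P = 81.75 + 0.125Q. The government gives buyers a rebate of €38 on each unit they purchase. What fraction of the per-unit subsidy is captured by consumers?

Pre-subsidy: 1181/3 - (2/3)Q = 81.75 + 0.125Q gives Q* = 394 and P* = 131.
With the rebate, buyers effectively pay Pb = Ps − 38, where Ps is the price sellers receive.
On the curves, Pb = 1181/3 - (2/3)Q and Ps = 81.75 + 0.125Q; the wedge Ps − Pb = 38 gives 81.75 + 0.125Q − (1181/3 - (2/3)Q) = 38, so Q' = 442.
Then Pb = 1181/3 − (2/3)·442 = 99 and Ps = 81.75 + 0.125·442 = 137.
Buyers' price falls by P* − Pb = 131 − 99 = 32; sellers' price rises by Ps − P* = 137 − 131 = 6.
So consumers capture 32/38 = 16/19 of each unit of subsidy.

Consumer share = 16/19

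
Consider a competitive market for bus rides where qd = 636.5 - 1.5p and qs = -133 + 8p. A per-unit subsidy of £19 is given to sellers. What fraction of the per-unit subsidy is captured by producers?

Pre-subsidy: 636.5 - 1.5p = -133 + 8p gives p* = 81, q* = 515.
With the subsidy, sellers receive ps = pb + 19 for each unit, where pb is the price buyers pay.
Supply in terms of pb becomes qs = -133 + 8(pb + 19) = 19 + 8pb. Setting this equal to demand: 636.5 - 1.5pb = 19 + 8pb, so pb = 65.
Sellers receive ps = 65 + 19 = 84; q' = 636.5 − 1.5·65 = 539.
Buyers' price falls by p* − pb = 81 − 65 = 16; sellers' price rises by ps − p* = 84 − 81 = 3.
So producers capture 3/19 = 3/19 of each unit of subsidy.

Producer share = 3/19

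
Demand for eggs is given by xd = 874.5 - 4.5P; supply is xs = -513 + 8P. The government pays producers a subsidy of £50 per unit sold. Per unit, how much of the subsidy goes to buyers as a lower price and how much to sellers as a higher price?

Pre-subsidy: 874.5 - 4.5P = -513 + 8P gives P* = 111, x* = 375.
With the subsidy, sellers receive Ps = Pb + 50 for each unit, where Pb is the price buyers pay.
Supply in terms of Pb becomes xs = -513 + 8(Pb + 50) = -113 + 8Pb. Setting this equal to demand: 874.5 - 4.5Pb = -113 + 8Pb, so Pb = 79.
Sellers receive Ps = 79 + 50 = 129; x' = 874.5 − 4.5·79 = 519.
Buyers' price falls by P* − Pb = 111 − 79 = 32; sellers' price rises by Ps − P* = 129 − 111 = 18.

Buyers gain £32 per unit; sellers gain £18 per unit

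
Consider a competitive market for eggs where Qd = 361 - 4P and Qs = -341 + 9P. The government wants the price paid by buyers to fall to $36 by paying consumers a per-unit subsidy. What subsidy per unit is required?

Required subsidy s = $26 per unit

At a buyer price of 36, quantity demanded is 361 − 4·36 = 217.
Sellers supply 217 only when they receive Ps with -341 + 9·Ps = 217, i.e. Ps = 62.
s = Ps − Pb = 62 − 36 = 26.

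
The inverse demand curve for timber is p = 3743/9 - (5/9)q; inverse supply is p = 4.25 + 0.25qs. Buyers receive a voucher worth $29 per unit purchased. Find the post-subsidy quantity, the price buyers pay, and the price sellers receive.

q' = 547; buyers pay $112; sellers receive $141

Pre-subsidy: 3743/9 - (5/9)q = 4.25 + 0.25q gives q* = 511 and p* = 132.
With the rebate, buyers effectively pay pb = ps − 29, where ps is the price sellers receive.
On the curves, pb = 3743/9 - (5/9)q and ps = 4.25 + 0.25q; the wedge ps − pb = 29 gives 4.25 + 0.25q − (3743/9 - (5/9)q) = 29, so q' = 547.
Then pb = 3743/9 − (5/9)·547 = 112 and ps = 4.25 + 0.25·547 = 141.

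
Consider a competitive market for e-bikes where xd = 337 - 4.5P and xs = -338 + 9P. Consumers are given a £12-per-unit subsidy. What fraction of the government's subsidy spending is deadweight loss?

DWL / government spending = 9/74

Pre-subsidy: 337 - 4.5P = -338 + 9P gives P* = 50, x* = 112.
With the rebate, buyers effectively pay Pb = Ps − 12, where Ps is the price sellers receive.
Demand in terms of Ps becomes xd = 337 − 4.5(Ps − 12) = 391 - 4.5Ps. Setting this equal to supply: 391 - 4.5Ps = -338 + 9Ps, so Ps = 54.
Buyers pay Pb = 54 − 12 = 42; x' = -338 + 9·54 = 148.
ΔCS = ½(112 + 148)(50 − 42) = 1040; ΔPS = ½(112 + 148)(54 − 50) = 520.
Government spending = 12 × 148 = 1776.
DWL = ½ × 12 × (148 − 112) = 216; fraction = 216 / 1776 = 9/74.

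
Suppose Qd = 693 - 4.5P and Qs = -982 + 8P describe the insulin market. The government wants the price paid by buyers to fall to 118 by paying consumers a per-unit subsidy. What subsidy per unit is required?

At a buyer price of 118, quantity demanded is 693 − 4.5·118 = 162.
Sellers supply 162 only when they receive Ps with -982 + 8·Ps = 162, i.e. Ps = 143.
s = Ps − Pb = 143 − 118 = 25.

Required subsidy s = 25 per unit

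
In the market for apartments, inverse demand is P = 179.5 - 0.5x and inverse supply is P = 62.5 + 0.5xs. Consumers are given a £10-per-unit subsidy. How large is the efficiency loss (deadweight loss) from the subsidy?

Deadweight loss = £50

Pre-subsidy: 179.5 - 0.5x = 62.5 + 0.5x gives x* = 117 and P* = 121.
With the rebate, buyers effectively pay Pb = Ps − 10, where Ps is the price sellers receive.
On the curves, Pb = 179.5 - 0.5x and Ps = 62.5 + 0.5x; the wedge Ps − Pb = 10 gives 62.5 + 0.5x − (179.5 - 0.5x) = 10, so x' = 127.
Then Pb = 179.5 − 0.5·127 = 116 and Ps = 62.5 + 0.5·127 = 126.
The subsidy expands output by 127 − 117 = 10 past the efficient level; on those units the gap between marginal cost and willingness to pay runs from 0 up to 10.
DWL = ½ × 10 × 10 = 50.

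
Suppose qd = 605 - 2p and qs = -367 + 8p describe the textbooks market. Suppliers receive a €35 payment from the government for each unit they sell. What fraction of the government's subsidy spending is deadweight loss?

Pre-subsidy: 605 - 2p = -367 + 8p gives p* = 97.2, q* = 410.6.
With the subsidy, sellers receive ps = pb + 35 for each unit, where pb is the price buyers pay.
Supply in terms of pb becomes qs = -367 + 8(pb + 35) = -87 + 8pb. Setting this equal to demand: 605 - 2pb = -87 + 8pb, so pb = 69.2.
Sellers receive ps = 69.2 + 35 = 104.2; q' = 605 − 2·69.2 = 466.6.
ΔCS = ½(410.6 + 466.6)(97.2 − 69.2) = 12280.8; ΔPS = ½(410.6 + 466.6)(104.2 − 97.2) = 3070.2.
Government spending = 35 × 466.6 = 16331.
DWL = ½ × 35 × (466.6 − 410.6) = 980; fraction = 980 / 16331 = 140/2333.

DWL / government spending = 140/2333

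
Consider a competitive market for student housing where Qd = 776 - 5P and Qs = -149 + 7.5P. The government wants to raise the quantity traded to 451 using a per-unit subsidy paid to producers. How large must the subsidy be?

Required subsidy s = 15 per unit

At Q = 451, invert demand for the buyer price: Pb = (776 − 451)/5 = 65; invert supply for the seller price: Ps = (451 − (-149))/7.5 = 80.
The subsidy must fill the gap: s = Ps − Pb = 80 − 65 = 15.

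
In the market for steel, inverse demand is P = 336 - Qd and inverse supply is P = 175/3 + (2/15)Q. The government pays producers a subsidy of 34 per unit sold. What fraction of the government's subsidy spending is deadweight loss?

Pre-subsidy: 336 - Q = 175/3 + (2/15)Q gives Q* = 245 and P* = 91.
With the subsidy, sellers receive Ps = Pb + 34 for each unit, where Pb is the price buyers pay.
On the curves, Pb = 336 - Q and Ps = 175/3 + (2/15)Q; the wedge Ps − Pb = 34 gives 175/3 + (2/15)Q − (336 - Q) = 34, so Q' = 275.
Then Pb = 336 − 1·275 = 61 and Ps = 175/3 + (2/15)·275 = 95.
ΔCS = ½(245 + 275)(91 − 61) = 7800; ΔPS = ½(245 + 275)(95 − 91) = 1040.
Government spending = 34 × 275 = 9350.
DWL = ½ × 34 × (275 − 245) = 510; fraction = 510 / 9350 = 3/55.

DWL / government spending = 3/55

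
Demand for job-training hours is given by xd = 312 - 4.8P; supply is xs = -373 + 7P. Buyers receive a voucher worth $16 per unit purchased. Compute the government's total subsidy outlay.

Pre-subsidy: 312 - 4.8P = -373 + 7P gives P* = 3425/59, x* = 1968/59.
With the rebate, buyers effectively pay Pb = Ps − 16, where Ps is the price sellers receive.
Demand in terms of Ps becomes xd = 312 − 4.8(Ps − 16) = 388.8 - 4.8Ps. Setting this equal to supply: 388.8 - 4.8Ps = -373 + 7Ps, so Ps = 3809/59.
Buyers pay Pb = 3809/59 − 16 = 2865/59; x' = -373 + 7·(3809/59) = 4656/59.
Government outlay = subsidy × quantity = 16 × 4656/59 = 74496/59.

Government cost = 74496/59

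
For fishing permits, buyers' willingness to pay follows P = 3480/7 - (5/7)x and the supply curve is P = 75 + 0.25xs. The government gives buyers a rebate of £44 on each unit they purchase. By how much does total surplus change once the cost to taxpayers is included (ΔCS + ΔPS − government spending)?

Net change in total surplus = -27104/27

Pre-subsidy: 3480/7 - (5/7)x = 75 + 0.25x gives x* = 3940/9 and P* = 1660/9.
With the rebate, buyers effectively pay Pb = Ps − 44, where Ps is the price sellers receive.
On the curves, Pb = 3480/7 - (5/7)x and Ps = 75 + 0.25x; the wedge Ps − Pb = 44 gives 75 + 0.25x − (3480/7 - (5/7)x) = 44, so x' = 13052/27.
Then Pb = 3480/7 − (5/7)·(13052/27) = 4100/27 and Ps = 75 + 0.25·(13052/27) = 5288/27.
ΔCS = ½(3940/9 + 13052/27)(1660/9 − 4100/27) = 10943680/729; ΔPS = ½(3940/9 + 13052/27)(5288/27 − 1660/9) = 3830288/729.
Government spending = 44 × 13052/27 = 574288/27.
Net change = 10943680/729 + 3830288/729 − 574288/27 = -27104/27. The loss equals the DWL triangle ½·44·1232/27.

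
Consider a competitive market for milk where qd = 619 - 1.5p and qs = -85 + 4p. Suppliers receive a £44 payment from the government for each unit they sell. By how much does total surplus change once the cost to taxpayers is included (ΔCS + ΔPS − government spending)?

Net change in total surplus = -£1056

Pre-subsidy: 619 - 1.5p = -85 + 4p gives p* = 128, q* = 427.
With the subsidy, sellers receive ps = pb + 44 for each unit, where pb is the price buyers pay.
Supply in terms of pb becomes qs = -85 + 4(pb + 44) = 91 + 4pb. Setting this equal to demand: 619 - 1.5pb = 91 + 4pb, so pb = 96.
Sellers receive ps = 96 + 44 = 140; q' = 619 − 1.5·96 = 475.
ΔCS = ½(427 + 475)(128 − 96) = 14432; ΔPS = ½(427 + 475)(140 − 128) = 5412.
Government spending = 44 × 475 = 20900.
Net change = 14432 + 5412 − 20900 = -1056. The loss equals the DWL triangle ½·44·48.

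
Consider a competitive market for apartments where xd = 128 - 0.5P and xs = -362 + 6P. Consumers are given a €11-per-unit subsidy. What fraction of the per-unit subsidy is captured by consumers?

Pre-subsidy: 128 - 0.5P = -362 + 6P gives P* = 980/13, x* = 1174/13.
With the rebate, buyers effectively pay Pb = Ps − 11, where Ps is the price sellers receive.
Demand in terms of Ps becomes xd = 128 − 0.5(Ps − 11) = 133.5 - 0.5Ps. Setting this equal to supply: 133.5 - 0.5Ps = -362 + 6Ps, so Ps = 991/13.
Buyers pay Pb = 991/13 − 11 = 848/13; x' = -362 + 6·(991/13) = 1240/13.
Buyers' price falls by P* − Pb = 980/13 − 848/13 = 132/13; sellers' price rises by Ps − P* = 991/13 − 980/13 = 11/13.
So consumers capture (132/13)/11 = 12/13 of each unit of subsidy.

Consumer share = 12/13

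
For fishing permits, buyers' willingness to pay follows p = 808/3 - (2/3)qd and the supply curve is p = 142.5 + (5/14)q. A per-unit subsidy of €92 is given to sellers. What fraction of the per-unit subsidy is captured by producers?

Producer share = 15/43

Pre-subsidy: 808/3 - (2/3)q = 142.5 + (5/14)q gives q* = 5327/43 and p* = 8030/43.
With the subsidy, sellers receive ps = pb + 92 for each unit, where pb is the price buyers pay.
On the curves, pb = 808/3 - (2/3)q and ps = 142.5 + (5/14)q; the wedge ps − pb = 92 gives 142.5 + (5/14)q − (808/3 - (2/3)q) = 92, so q' = 9191/43.
Then pb = 808/3 − (2/3)·(9191/43) = 5454/43 and ps = 142.5 + (5/14)·(9191/43) = 9410/43.
Buyers' price falls by p* − pb = 8030/43 − 5454/43 = 2576/43; sellers' price rises by ps − p* = 9410/43 − 8030/43 = 1380/43.
So producers capture (1380/43)/92 = 15/43 of each unit of subsidy.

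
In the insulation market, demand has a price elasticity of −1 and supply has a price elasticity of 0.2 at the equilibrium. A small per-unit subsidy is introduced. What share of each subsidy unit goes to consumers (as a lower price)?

For a small subsidy around the equilibrium, the benefit split depends on the relative slopes, which at a point are proportional to the elasticities.
Buyer share = εs/(εs + |εd|) = 0.2/(0.2 + 1) = 1/6; seller share = |εd|/(εs + |εd|) = 5/6.

Consumer share = 1/6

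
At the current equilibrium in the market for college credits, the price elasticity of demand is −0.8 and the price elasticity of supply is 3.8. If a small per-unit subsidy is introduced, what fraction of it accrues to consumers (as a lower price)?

For a small subsidy around the equilibrium, the benefit split depends on the relative slopes, which at a point are proportional to the elasticities.
Buyer share = εs/(εs + |εd|) = 3.8/(3.8 + 0.8) = 19/23; seller share = |εd|/(εs + |εd|) = 4/23.

Consumer share = 19/23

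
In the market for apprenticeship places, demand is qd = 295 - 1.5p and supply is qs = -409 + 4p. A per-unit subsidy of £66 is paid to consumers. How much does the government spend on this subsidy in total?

Pre-subsidy: 295 - 1.5p = -409 + 4p gives p* = 128, q* = 103.
With the rebate, buyers effectively pay pb = ps − 66, where ps is the price sellers receive.
Demand in terms of ps becomes qd = 295 − 1.5(ps − 66) = 394 - 1.5ps. Setting this equal to supply: 394 - 1.5ps = -409 + 4ps, so ps = 146.
Buyers pay pb = 146 − 66 = 80; q' = -409 + 4·146 = 175.
Government outlay = subsidy × quantity = 66 × 175 = 11550.

Government cost = £11550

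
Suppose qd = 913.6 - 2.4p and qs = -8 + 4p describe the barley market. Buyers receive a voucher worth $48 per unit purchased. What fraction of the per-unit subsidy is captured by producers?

Pre-subsidy: 913.6 - 2.4p = -8 + 4p gives p* = 144, q* = 568.
With the rebate, buyers effectively pay pb = ps − 48, where ps is the price sellers receive.
Demand in terms of ps becomes qd = 913.6 − 2.4(ps − 48) = 1028.8 - 2.4ps. Setting this equal to supply: 1028.8 - 2.4ps = -8 + 4ps, so ps = 162.
Buyers pay pb = 162 − 48 = 114; q' = -8 + 4·162 = 640.
Buyers' price falls by p* − pb = 144 − 114 = 30; sellers' price rises by ps − p* = 162 − 144 = 18.
So producers capture 18/48 = 0.375 of each unit of subsidy.

Producer share = 0.375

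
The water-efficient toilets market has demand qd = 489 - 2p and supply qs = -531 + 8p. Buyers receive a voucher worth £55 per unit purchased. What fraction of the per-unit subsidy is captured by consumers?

Consumer share = 0.8

Pre-subsidy: 489 - 2p = -531 + 8p gives p* = 102, q* = 285.
With the rebate, buyers effectively pay pb = ps − 55, where ps is the price sellers receive.
Demand in terms of ps becomes qd = 489 − 2(ps − 55) = 599 - 2ps. Setting this equal to supply: 599 - 2ps = -531 + 8ps, so ps = 113.
Buyers pay pb = 113 − 55 = 58; q' = -531 + 8·113 = 373.
Buyers' price falls by p* − pb = 102 − 58 = 44; sellers' price rises by ps − p* = 113 − 102 = 11.
So consumers capture 44/55 = 0.8 of each unit of subsidy.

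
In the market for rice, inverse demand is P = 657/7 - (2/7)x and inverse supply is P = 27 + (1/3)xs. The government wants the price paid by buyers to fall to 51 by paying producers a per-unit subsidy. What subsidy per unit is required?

At a buyer price of 51, quantity demanded is 328.5 − 3.5·51 = 150.
Sellers supply 150 only when they receive Ps = 27 + (1/3)·150 = 77.
s = Ps − Pb = 77 − 51 = 26.

Required subsidy s = 26 per unit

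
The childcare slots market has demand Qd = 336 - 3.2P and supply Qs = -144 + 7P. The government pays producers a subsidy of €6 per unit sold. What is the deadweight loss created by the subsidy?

Deadweight loss = 672/17

Pre-subsidy: 336 - 3.2P = -144 + 7P gives P* = 800/17, Q* = 3152/17.
With the subsidy, sellers receive Ps = Pb + 6 for each unit, where Pb is the price buyers pay.
Supply in terms of Pb becomes Qs = -144 + 7(Pb + 6) = -102 + 7Pb. Setting this equal to demand: 336 - 3.2Pb = -102 + 7Pb, so Pb = 730/17.
Sellers receive Ps = 730/17 + 6 = 832/17; Q' = 336 − 3.2·(730/17) = 3376/17.
The subsidy expands output by 3376/17 − 3152/17 = 224/17 past the efficient level; on those units the gap between marginal cost and willingness to pay runs from 0 up to 6.
DWL = ½ × 6 × 224/17 = 672/17.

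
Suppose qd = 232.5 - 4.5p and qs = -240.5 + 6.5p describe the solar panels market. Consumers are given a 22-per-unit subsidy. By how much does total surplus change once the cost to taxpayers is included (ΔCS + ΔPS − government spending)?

Pre-subsidy: 232.5 - 4.5p = -240.5 + 6.5p gives p* = 43, q* = 39.
With the rebate, buyers effectively pay pb = ps − 22, where ps is the price sellers receive.
Demand in terms of ps becomes qd = 232.5 − 4.5(ps − 22) = 331.5 - 4.5ps. Setting this equal to supply: 331.5 - 4.5ps = -240.5 + 6.5ps, so ps = 52.
Buyers pay pb = 52 − 22 = 30; q' = -240.5 + 6.5·52 = 97.5.
ΔCS = ½(39 + 97.5)(43 − 30) = 887.25; ΔPS = ½(39 + 97.5)(52 − 43) = 614.25.
Government spending = 22 × 97.5 = 2145.
Net change = 887.25 + 614.25 − 2145 = -643.5. The loss equals the DWL triangle ½·22·58.5.

Net change in total surplus = -643.5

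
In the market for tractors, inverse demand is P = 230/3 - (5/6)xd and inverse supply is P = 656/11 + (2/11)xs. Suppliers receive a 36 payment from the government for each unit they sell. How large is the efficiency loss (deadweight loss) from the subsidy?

Pre-subsidy: 230/3 - (5/6)x = 656/11 + (2/11)x gives x* = 1124/67 and P* = 4200/67.
With the subsidy, sellers receive Ps = Pb + 36 for each unit, where Pb is the price buyers pay.
On the curves, Pb = 230/3 - (5/6)x and Ps = 656/11 + (2/11)x; the wedge Ps − Pb = 36 gives 656/11 + (2/11)x − (230/3 - (5/6)x) = 36, so x' = 3500/67.
Then Pb = 230/3 − (5/6)·(3500/67) = 2220/67 and Ps = 656/11 + (2/11)·(3500/67) = 4632/67.
The subsidy expands output by 3500/67 − 1124/67 = 2376/67 past the efficient level; on those units the gap between marginal cost and willingness to pay runs from 0 up to 36.
DWL = ½ × 36 × 2376/67 = 42768/67.

Deadweight loss = 42768/67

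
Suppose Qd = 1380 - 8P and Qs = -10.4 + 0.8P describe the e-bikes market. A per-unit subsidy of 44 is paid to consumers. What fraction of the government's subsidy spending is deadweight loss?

Pre-subsidy: 1380 - 8P = -10.4 + 0.8P gives P* = 158, Q* = 116.
With the rebate, buyers effectively pay Pb = Ps − 44, where Ps is the price sellers receive.
Demand in terms of Ps becomes Qd = 1380 − 8(Ps − 44) = 1732 - 8Ps. Setting this equal to supply: 1732 - 8Ps = -10.4 + 0.8Ps, so Ps = 198.
Buyers pay Pb = 198 − 44 = 154; Q' = -10.4 + 0.8·198 = 148.
ΔCS = ½(116 + 148)(158 − 154) = 528; ΔPS = ½(116 + 148)(198 − 158) = 5280.
Government spending = 44 × 148 = 6512.
DWL = ½ × 44 × (148 − 116) = 704; fraction = 704 / 6512 = 4/37.

DWL / government spending = 4/37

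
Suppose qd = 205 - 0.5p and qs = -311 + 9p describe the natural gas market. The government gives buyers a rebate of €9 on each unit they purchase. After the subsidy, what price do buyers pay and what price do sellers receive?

Buyers pay 870/19; sellers receive 1041/19

Pre-subsidy: 205 - 0.5p = -311 + 9p gives p* = 1032/19, q* = 3379/19.
With the rebate, buyers effectively pay pb = ps − 9, where ps is the price sellers receive.
Demand in terms of ps becomes qd = 205 − 0.5(ps − 9) = 209.5 - 0.5ps. Setting this equal to supply: 209.5 - 0.5ps = -311 + 9ps, so ps = 1041/19.
Buyers pay pb = 1041/19 − 9 = 870/19; q' = -311 + 9·(1041/19) = 3460/19.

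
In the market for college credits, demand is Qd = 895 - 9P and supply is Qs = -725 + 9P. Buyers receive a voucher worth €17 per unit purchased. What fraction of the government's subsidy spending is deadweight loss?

DWL / government spending = 9/38

Pre-subsidy: 895 - 9P = -725 + 9P gives P* = 90, Q* = 85.
With the rebate, buyers effectively pay Pb = Ps − 17, where Ps is the price sellers receive.
Demand in terms of Ps becomes Qd = 895 − 9(Ps − 17) = 1048 - 9Ps. Setting this equal to supply: 1048 - 9Ps = -725 + 9Ps, so Ps = 98.5.
Buyers pay Pb = 98.5 − 17 = 81.5; Q' = -725 + 9·98.5 = 161.5.
ΔCS = ½(85 + 161.5)(90 − 81.5) = 1047.625; ΔPS = ½(85 + 161.5)(98.5 − 90) = 1047.625.
Government spending = 17 × 161.5 = 2745.5.
DWL = ½ × 17 × (161.5 − 85) = 650.25; fraction = 650.25 / 2745.5 = 9/38.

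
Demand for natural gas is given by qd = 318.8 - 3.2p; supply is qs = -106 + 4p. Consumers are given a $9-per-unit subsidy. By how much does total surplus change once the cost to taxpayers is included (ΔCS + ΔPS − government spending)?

Net change in total surplus = -$72

Pre-subsidy: 318.8 - 3.2p = -106 + 4p gives p* = 59, q* = 130.
With the rebate, buyers effectively pay pb = ps − 9, where ps is the price sellers receive.
Demand in terms of ps becomes qd = 318.8 − 3.2(ps − 9) = 347.6 - 3.2ps. Setting this equal to supply: 347.6 - 3.2ps = -106 + 4ps, so ps = 63.
Buyers pay pb = 63 − 9 = 54; q' = -106 + 4·63 = 146.
ΔCS = ½(130 + 146)(59 − 54) = 690; ΔPS = ½(130 + 146)(63 − 59) = 552.
Government spending = 9 × 146 = 1314.
Net change = 690 + 552 − 1314 = -72. The loss equals the DWL triangle ½·9·16.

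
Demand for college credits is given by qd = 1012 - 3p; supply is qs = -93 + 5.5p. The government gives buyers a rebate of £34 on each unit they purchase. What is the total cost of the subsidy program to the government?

Government cost = £23392

Pre-subsidy: 1012 - 3p = -93 + 5.5p gives p* = 130, q* = 622.
With the rebate, buyers effectively pay pb = ps − 34, where ps is the price sellers receive.
Demand in terms of ps becomes qd = 1012 − 3(ps − 34) = 1114 - 3ps. Setting this equal to supply: 1114 - 3ps = -93 + 5.5ps, so ps = 142.
Buyers pay pb = 142 − 34 = 108; q' = -93 + 5.5·142 = 688.
Government outlay = subsidy × quantity = 34 × 688 = 23392.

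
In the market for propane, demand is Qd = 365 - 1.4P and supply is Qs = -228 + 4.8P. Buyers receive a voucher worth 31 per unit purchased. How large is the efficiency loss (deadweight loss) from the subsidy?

Deadweight loss = 520.8

Pre-subsidy: 365 - 1.4P = -228 + 4.8P gives P* = 2965/31, Q* = 7164/31.
With the rebate, buyers effectively pay Pb = Ps − 31, where Ps is the price sellers receive.
Demand in terms of Ps becomes Qd = 365 − 1.4(Ps − 31) = 408.4 - 1.4Ps. Setting this equal to supply: 408.4 - 1.4Ps = -228 + 4.8Ps, so Ps = 3182/31.
Buyers pay Pb = 3182/31 − 31 = 2221/31; Q' = -228 + 4.8·(3182/31) = 41028/155.
The subsidy expands output by 41028/155 − 7164/31 = 33.6 past the efficient level; on those units the gap between marginal cost and willingness to pay runs from 0 up to 31.
DWL = ½ × 31 × 33.6 = 520.8.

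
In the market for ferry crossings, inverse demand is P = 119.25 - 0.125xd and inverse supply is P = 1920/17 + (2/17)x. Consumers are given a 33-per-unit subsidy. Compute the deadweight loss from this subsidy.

Pre-subsidy: 119.25 - 0.125x = 1920/17 + (2/17)x gives x* = 26 and P* = 116.
With the rebate, buyers effectively pay Pb = Ps − 33, where Ps is the price sellers receive.
On the curves, Pb = 119.25 - 0.125x and Ps = 1920/17 + (2/17)x; the wedge Ps − Pb = 33 gives 1920/17 + (2/17)x − (119.25 - 0.125x) = 33, so x' = 162.
Then Pb = 119.25 − 0.125·162 = 99 and Ps = 1920/17 + (2/17)·162 = 132.
The subsidy expands output by 162 − 26 = 136 past the efficient level; on those units the gap between marginal cost and willingness to pay runs from 0 up to 33.
DWL = ½ × 33 × 136 = 2244.

Deadweight loss = 2244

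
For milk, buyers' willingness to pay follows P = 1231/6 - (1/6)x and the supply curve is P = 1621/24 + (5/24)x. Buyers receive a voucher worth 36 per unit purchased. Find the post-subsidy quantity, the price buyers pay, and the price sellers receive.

Pre-subsidy: 1231/6 - (1/6)x = 1621/24 + (5/24)x gives x* = 367 and P* = 144.
With the rebate, buyers effectively pay Pb = Ps − 36, where Ps is the price sellers receive.
On the curves, Pb = 1231/6 - (1/6)x and Ps = 1621/24 + (5/24)x; the wedge Ps − Pb = 36 gives 1621/24 + (5/24)x − (1231/6 - (1/6)x) = 36, so x' = 463.
Then Pb = 1231/6 − (1/6)·463 = 128 and Ps = 1621/24 + (5/24)·463 = 164.

x' = 463; buyers pay 128; sellers receive 164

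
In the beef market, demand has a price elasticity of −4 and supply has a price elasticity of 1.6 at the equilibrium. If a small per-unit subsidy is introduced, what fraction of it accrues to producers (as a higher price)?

For a small subsidy around the equilibrium, the benefit split depends on the relative slopes, which at a point are proportional to the elasticities.
Buyer share = εs/(εs + |εd|) = 1.6/(1.6 + 4) = 2/7; seller share = |εd|/(εs + |εd|) = 5/7.
So producers capture 5/7 of the subsidy.

Producer share = 5/7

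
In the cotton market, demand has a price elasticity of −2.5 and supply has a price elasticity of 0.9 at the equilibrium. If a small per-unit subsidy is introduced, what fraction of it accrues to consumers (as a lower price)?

For a small subsidy around the equilibrium, the benefit split depends on the relative slopes, which at a point are proportional to the elasticities.
Buyer share = εs/(εs + |εd|) = 0.9/(0.9 + 2.5) = 9/34; seller share = |εd|/(εs + |εd|) = 25/34.

Consumer share = 9/34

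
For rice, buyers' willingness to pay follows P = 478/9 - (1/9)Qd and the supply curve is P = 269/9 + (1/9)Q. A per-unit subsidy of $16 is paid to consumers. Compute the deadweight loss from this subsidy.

Deadweight loss = $576

Pre-subsidy: 478/9 - (1/9)Q = 269/9 + (1/9)Q gives Q* = 104.5 and P* = 41.5.
With the rebate, buyers effectively pay Pb = Ps − 16, where Ps is the price sellers receive.
On the curves, Pb = 478/9 - (1/9)Q and Ps = 269/9 + (1/9)Q; the wedge Ps − Pb = 16 gives 269/9 + (1/9)Q − (478/9 - (1/9)Q) = 16, so Q' = 176.5.
Then Pb = 478/9 − (1/9)·176.5 = 33.5 and Ps = 269/9 + (1/9)·176.5 = 49.5.
The subsidy expands output by 176.5 − 104.5 = 72 past the efficient level; on those units the gap between marginal cost and willingness to pay runs from 0 up to 16.
DWL = ½ × 16 × 72 = 576.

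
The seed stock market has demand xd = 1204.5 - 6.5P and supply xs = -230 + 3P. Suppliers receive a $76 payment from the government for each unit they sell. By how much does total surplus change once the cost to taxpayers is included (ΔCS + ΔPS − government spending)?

Pre-subsidy: 1204.5 - 6.5P = -230 + 3P gives P* = 151, x* = 223.
With the subsidy, sellers receive Ps = Pb + 76 for each unit, where Pb is the price buyers pay.
Supply in terms of Pb becomes xs = -230 + 3(Pb + 76) = -2 + 3Pb. Setting this equal to demand: 1204.5 - 6.5Pb = -2 + 3Pb, so Pb = 127.
Sellers receive Ps = 127 + 76 = 203; x' = 1204.5 − 6.5·127 = 379.
ΔCS = ½(223 + 379)(151 − 127) = 7224; ΔPS = ½(223 + 379)(203 − 151) = 15652.
Government spending = 76 × 379 = 28804.
Net change = 7224 + 15652 − 28804 = -5928. The loss equals the DWL triangle ½·76·156.

Net change in total surplus = -$5928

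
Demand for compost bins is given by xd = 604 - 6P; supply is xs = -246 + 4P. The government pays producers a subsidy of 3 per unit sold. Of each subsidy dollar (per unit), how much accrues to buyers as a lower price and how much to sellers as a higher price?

Buyers gain 1.2 per unit; sellers gain 1.8 per unit

Pre-subsidy: 604 - 6P = -246 + 4P gives P* = 85, x* = 94.
With the subsidy, sellers receive Ps = Pb + 3 for each unit, where Pb is the price buyers pay.
Supply in terms of Pb becomes xs = -246 + 4(Pb + 3) = -234 + 4Pb. Setting this equal to demand: 604 - 6Pb = -234 + 4Pb, so Pb = 83.8.
Sellers receive Ps = 83.8 + 3 = 86.8; x' = 604 − 6·83.8 = 101.2.
Buyers' price falls by P* − Pb = 85 − 83.8 = 1.2; sellers' price rises by Ps − P* = 86.8 − 85 = 1.8.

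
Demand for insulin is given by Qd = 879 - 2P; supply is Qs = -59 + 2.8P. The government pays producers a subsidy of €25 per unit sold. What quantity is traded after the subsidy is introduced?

Q' = 1552/3

Pre-subsidy: 879 - 2P = -59 + 2.8P gives P* = 2345/12, Q* = 2929/6.
With the subsidy, sellers receive Ps = Pb + 25 for each unit, where Pb is the price buyers pay.
Supply in terms of Pb becomes Qs = -59 + 2.8(Pb + 25) = 11 + 2.8Pb. Setting this equal to demand: 879 - 2Pb = 11 + 2.8Pb, so Pb = 1085/6.
Sellers receive Ps = 1085/6 + 25 = 1235/6; Q' = 879 − 2·(1085/6) = 1552/3.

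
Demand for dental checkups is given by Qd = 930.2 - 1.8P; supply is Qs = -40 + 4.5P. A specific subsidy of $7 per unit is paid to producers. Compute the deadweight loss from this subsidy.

Deadweight loss = $31.5

Pre-subsidy: 930.2 - 1.8P = -40 + 4.5P gives P* = 154, Q* = 653.
With the subsidy, sellers receive Ps = Pb + 7 for each unit, where Pb is the price buyers pay.
Supply in terms of Pb becomes Qs = -40 + 4.5(Pb + 7) = -8.5 + 4.5Pb. Setting this equal to demand: 930.2 - 1.8Pb = -8.5 + 4.5Pb, so Pb = 149.
Sellers receive Ps = 149 + 7 = 156; Q' = 930.2 − 1.8·149 = 662.
The subsidy expands output by 662 − 653 = 9 past the efficient level; on those units the gap between marginal cost and willingness to pay runs from 0 up to 7.
DWL = ½ × 7 × 9 = 31.5.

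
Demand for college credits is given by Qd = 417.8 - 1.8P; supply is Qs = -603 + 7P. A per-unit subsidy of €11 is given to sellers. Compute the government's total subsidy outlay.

Pre-subsidy: 417.8 - 1.8P = -603 + 7P gives P* = 116, Q* = 209.
With the subsidy, sellers receive Ps = Pb + 11 for each unit, where Pb is the price buyers pay.
Supply in terms of Pb becomes Qs = -603 + 7(Pb + 11) = -526 + 7Pb. Setting this equal to demand: 417.8 - 1.8Pb = -526 + 7Pb, so Pb = 107.25.
Sellers receive Ps = 107.25 + 11 = 118.25; Q' = 417.8 − 1.8·107.25 = 224.75.
Government outlay = subsidy × quantity = 11 × 224.75 = 2472.25.

Government cost = €2472.25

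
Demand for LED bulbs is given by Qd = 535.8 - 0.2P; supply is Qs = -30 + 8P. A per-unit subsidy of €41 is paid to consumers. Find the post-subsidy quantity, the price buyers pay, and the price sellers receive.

Q' = 530; buyers pay €29; sellers receive €70

Pre-subsidy: 535.8 - 0.2P = -30 + 8P gives P* = 69, Q* = 522.
With the rebate, buyers effectively pay Pb = Ps − 41, where Ps is the price sellers receive.
Demand in terms of Ps becomes Qd = 535.8 − 0.2(Ps − 41) = 544 - 0.2Ps. Setting this equal to supply: 544 - 0.2Ps = -30 + 8Ps, so Ps = 70.
Buyers pay Pb = 70 − 41 = 29; Q' = -30 + 8·70 = 530.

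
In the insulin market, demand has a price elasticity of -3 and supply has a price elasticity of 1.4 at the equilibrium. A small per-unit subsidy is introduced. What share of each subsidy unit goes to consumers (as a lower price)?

Consumer share = 7/22

For a small subsidy around the equilibrium, the benefit split depends on the relative slopes, which at a point are proportional to the elasticities.
Buyer share = εs/(εs + |εd|) = 1.4/(1.4 + 3) = 7/22; seller share = |εd|/(εs + |εd|) = 15/22.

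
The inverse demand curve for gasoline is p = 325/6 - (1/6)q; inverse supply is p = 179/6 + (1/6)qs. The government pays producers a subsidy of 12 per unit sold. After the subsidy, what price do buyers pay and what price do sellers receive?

Pre-subsidy: 325/6 - (1/6)q = 179/6 + (1/6)q gives q* = 73 and p* = 42.
With the subsidy, sellers receive ps = pb + 12 for each unit, where pb is the price buyers pay.
On the curves, pb = 325/6 - (1/6)q and ps = 179/6 + (1/6)q; the wedge ps − pb = 12 gives 179/6 + (1/6)q − (325/6 - (1/6)q) = 12, so q' = 109.
Then pb = 325/6 − (1/6)·109 = 36 and ps = 179/6 + (1/6)·109 = 48.

Buyers pay 36; sellers receive 48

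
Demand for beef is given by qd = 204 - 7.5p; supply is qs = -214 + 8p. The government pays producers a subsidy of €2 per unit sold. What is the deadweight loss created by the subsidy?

Pre-subsidy: 204 - 7.5p = -214 + 8p gives p* = 836/31, q* = 54/31.
With the subsidy, sellers receive ps = pb + 2 for each unit, where pb is the price buyers pay.
Supply in terms of pb becomes qs = -214 + 8(pb + 2) = -198 + 8pb. Setting this equal to demand: 204 - 7.5pb = -198 + 8pb, so pb = 804/31.
Sellers receive ps = 804/31 + 2 = 866/31; q' = 204 − 7.5·(804/31) = 294/31.
The subsidy expands output by 294/31 − 54/31 = 240/31 past the efficient level; on those units the gap between marginal cost and willingness to pay runs from 0 up to 2.
DWL = ½ × 2 × 240/31 = 240/31.

Deadweight loss = 240/31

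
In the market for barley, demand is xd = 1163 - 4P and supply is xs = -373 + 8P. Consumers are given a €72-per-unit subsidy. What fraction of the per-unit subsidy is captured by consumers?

Consumer share = 2/3

Pre-subsidy: 1163 - 4P = -373 + 8P gives P* = 128, x* = 651.
With the rebate, buyers effectively pay Pb = Ps − 72, where Ps is the price sellers receive.
Demand in terms of Ps becomes xd = 1163 − 4(Ps − 72) = 1451 - 4Ps. Setting this equal to supply: 1451 - 4Ps = -373 + 8Ps, so Ps = 152.
Buyers pay Pb = 152 − 72 = 80; x' = -373 + 8·152 = 843.
Buyers' price falls by P* − Pb = 128 − 80 = 48; sellers' price rises by Ps − P* = 152 − 128 = 24.
So consumers capture 48/72 = 2/3 of each unit of subsidy.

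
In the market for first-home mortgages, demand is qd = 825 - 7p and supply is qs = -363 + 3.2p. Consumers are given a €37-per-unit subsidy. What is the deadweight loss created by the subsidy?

Deadweight loss = 76664/51

Pre-subsidy: 825 - 7p = -363 + 3.2p gives p* = 1980/17, q* = 165/17.
With the rebate, buyers effectively pay pb = ps − 37, where ps is the price sellers receive.
Demand in terms of ps becomes qd = 825 − 7(ps − 37) = 1084 - 7ps. Setting this equal to supply: 1084 - 7ps = -363 + 3.2ps, so ps = 7235/51.
Buyers pay pb = 7235/51 − 37 = 5348/51; q' = -363 + 3.2·(7235/51) = 4639/51.
The subsidy expands output by 4639/51 − 165/17 = 4144/51 past the efficient level; on those units the gap between marginal cost and willingness to pay runs from 0 up to 37.
DWL = ½ × 37 × 4144/51 = 76664/51.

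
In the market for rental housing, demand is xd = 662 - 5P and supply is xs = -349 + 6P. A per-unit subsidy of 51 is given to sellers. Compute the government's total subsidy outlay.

Pre-subsidy: 662 - 5P = -349 + 6P gives P* = 1011/11, x* = 2227/11.
With the subsidy, sellers receive Ps = Pb + 51 for each unit, where Pb is the price buyers pay.
Supply in terms of Pb becomes xs = -349 + 6(Pb + 51) = -43 + 6Pb. Setting this equal to demand: 662 - 5Pb = -43 + 6Pb, so Pb = 705/11.
Sellers receive Ps = 705/11 + 51 = 1266/11; x' = 662 − 5·(705/11) = 3757/11.
Government outlay = subsidy × quantity = 51 × 3757/11 = 191607/11.

Government cost = 191607/11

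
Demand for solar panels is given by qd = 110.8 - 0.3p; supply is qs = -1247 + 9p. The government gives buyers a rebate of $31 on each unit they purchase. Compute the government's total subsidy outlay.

Pre-subsidy: 110.8 - 0.3p = -1247 + 9p gives p* = 146, q* = 67.
With the rebate, buyers effectively pay pb = ps − 31, where ps is the price sellers receive.
Demand in terms of ps becomes qd = 110.8 − 0.3(ps − 31) = 120.1 - 0.3ps. Setting this equal to supply: 120.1 - 0.3ps = -1247 + 9ps, so ps = 147.
Buyers pay pb = 147 − 31 = 116; q' = -1247 + 9·147 = 76.
Government outlay = subsidy × quantity = 31 × 76 = 2356.

Government cost = $2356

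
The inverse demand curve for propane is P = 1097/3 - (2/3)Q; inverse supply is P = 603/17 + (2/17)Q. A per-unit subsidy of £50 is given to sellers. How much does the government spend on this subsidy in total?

Government cost = £24237.5

Pre-subsidy: 1097/3 - (2/3)Q = 603/17 + (2/17)Q gives Q* = 421 and P* = 85.
With the subsidy, sellers receive Ps = Pb + 50 for each unit, where Pb is the price buyers pay.
On the curves, Pb = 1097/3 - (2/3)Q and Ps = 603/17 + (2/17)Q; the wedge Ps − Pb = 50 gives 603/17 + (2/17)Q − (1097/3 - (2/3)Q) = 50, so Q' = 484.75.
Then Pb = 1097/3 − (2/3)·484.75 = 42.5 and Ps = 603/17 + (2/17)·484.75 = 92.5.
Government outlay = subsidy × quantity = 50 × 484.75 = 24237.5.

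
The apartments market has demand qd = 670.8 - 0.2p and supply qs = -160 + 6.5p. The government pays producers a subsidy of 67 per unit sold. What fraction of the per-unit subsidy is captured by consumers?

Consumer share = 65/67

Pre-subsidy: 670.8 - 0.2p = -160 + 6.5p gives p* = 124, q* = 646.
With the subsidy, sellers receive ps = pb + 67 for each unit, where pb is the price buyers pay.
Supply in terms of pb becomes qs = -160 + 6.5(pb + 67) = 275.5 + 6.5pb. Setting this equal to demand: 670.8 - 0.2pb = 275.5 + 6.5pb, so pb = 59.
Sellers receive ps = 59 + 67 = 126; q' = 670.8 − 0.2·59 = 659.
Buyers' price falls by p* − pb = 124 − 59 = 65; sellers' price rises by ps − p* = 126 − 124 = 2.
So consumers capture 65/67 = 65/67 of each unit of subsidy.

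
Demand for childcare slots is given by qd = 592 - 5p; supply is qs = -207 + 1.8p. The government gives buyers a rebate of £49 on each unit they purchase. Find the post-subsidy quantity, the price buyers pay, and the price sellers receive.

q' = 1179/17; buyers pay 1777/17; sellers receive 2610/17

Pre-subsidy: 592 - 5p = -207 + 1.8p gives p* = 117.5, q* = 4.5.
With the rebate, buyers effectively pay pb = ps − 49, where ps is the price sellers receive.
Demand in terms of ps becomes qd = 592 − 5(ps − 49) = 837 - 5ps. Setting this equal to supply: 837 - 5ps = -207 + 1.8ps, so ps = 2610/17.
Buyers pay pb = 2610/17 − 49 = 1777/17; q' = -207 + 1.8·(2610/17) = 1179/17.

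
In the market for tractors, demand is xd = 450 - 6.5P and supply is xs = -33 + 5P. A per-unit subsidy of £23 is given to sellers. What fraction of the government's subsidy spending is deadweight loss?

DWL / government spending = 65/484

Pre-subsidy: 450 - 6.5P = -33 + 5P gives P* = 42, x* = 177.
With the subsidy, sellers receive Ps = Pb + 23 for each unit, where Pb is the price buyers pay.
Supply in terms of Pb becomes xs = -33 + 5(Pb + 23) = 82 + 5Pb. Setting this equal to demand: 450 - 6.5Pb = 82 + 5Pb, so Pb = 32.
Sellers receive Ps = 32 + 23 = 55; x' = 450 − 6.5·32 = 242.
ΔCS = ½(177 + 242)(42 − 32) = 2095; ΔPS = ½(177 + 242)(55 − 42) = 2723.5.
Government spending = 23 × 242 = 5566.
DWL = ½ × 23 × (242 − 177) = 747.5; fraction = 747.5 / 5566 = 65/484.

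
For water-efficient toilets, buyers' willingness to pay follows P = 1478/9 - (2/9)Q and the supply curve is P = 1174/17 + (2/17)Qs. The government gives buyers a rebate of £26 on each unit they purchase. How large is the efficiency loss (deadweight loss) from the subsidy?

Pre-subsidy: 1478/9 - (2/9)Q = 1174/17 + (2/17)Q gives Q* = 280 and P* = 102.
With the rebate, buyers effectively pay Pb = Ps − 26, where Ps is the price sellers receive.
On the curves, Pb = 1478/9 - (2/9)Q and Ps = 1174/17 + (2/17)Q; the wedge Ps − Pb = 26 gives 1174/17 + (2/17)Q − (1478/9 - (2/9)Q) = 26, so Q' = 356.5.
Then Pb = 1478/9 − (2/9)·356.5 = 85 and Ps = 1174/17 + (2/17)·356.5 = 111.
The subsidy expands output by 356.5 − 280 = 76.5 past the efficient level; on those units the gap between marginal cost and willingness to pay runs from 0 up to 26.
DWL = ½ × 26 × 76.5 = 994.5.

Deadweight loss = £994.5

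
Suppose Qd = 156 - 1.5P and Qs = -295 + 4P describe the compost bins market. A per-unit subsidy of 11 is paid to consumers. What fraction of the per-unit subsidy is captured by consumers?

Pre-subsidy: 156 - 1.5P = -295 + 4P gives P* = 82, Q* = 33.
With the rebate, buyers effectively pay Pb = Ps − 11, where Ps is the price sellers receive.
Demand in terms of Ps becomes Qd = 156 − 1.5(Ps − 11) = 172.5 - 1.5Ps. Setting this equal to supply: 172.5 - 1.5Ps = -295 + 4Ps, so Ps = 85.
Buyers pay Pb = 85 − 11 = 74; Q' = -295 + 4·85 = 45.
Buyers' price falls by P* − Pb = 82 − 74 = 8; sellers' price rises by Ps − P* = 85 − 82 = 3.
So consumers capture 8/11 = 8/11 of each unit of subsidy.

Consumer share = 8/11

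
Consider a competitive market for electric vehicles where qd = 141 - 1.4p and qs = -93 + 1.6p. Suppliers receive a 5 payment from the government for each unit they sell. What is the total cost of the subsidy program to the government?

Pre-subsidy: 141 - 1.4p = -93 + 1.6p gives p* = 78, q* = 31.8.
With the subsidy, sellers receive ps = pb + 5 for each unit, where pb is the price buyers pay.
Supply in terms of pb becomes qs = -93 + 1.6(pb + 5) = -85 + 1.6pb. Setting this equal to demand: 141 - 1.4pb = -85 + 1.6pb, so pb = 226/3.
Sellers receive ps = 226/3 + 5 = 241/3; q' = 141 − 1.4·(226/3) = 533/15.
Government outlay = subsidy × quantity = 5 × 533/15 = 533/3.

Government cost = 533/3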